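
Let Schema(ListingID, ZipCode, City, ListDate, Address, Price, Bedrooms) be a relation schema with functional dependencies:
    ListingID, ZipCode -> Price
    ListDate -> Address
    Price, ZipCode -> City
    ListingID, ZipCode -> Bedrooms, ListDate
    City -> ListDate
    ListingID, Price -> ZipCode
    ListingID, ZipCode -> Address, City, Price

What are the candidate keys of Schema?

{ListingID, Price}, {ListingID, ZipCode}

Attributes never on any right-hand side: {ListingID} — every candidate key must contain it.
{ListingID, Price} is a candidate key since {ListingID, Price}⁺ = {Address, Bedrooms, City, ListDate, ListingID, Price, ZipCode} covers every attribute.
{ListingID, ZipCode} is a candidate key since {ListingID, ZipCode}⁺ = {Address, Bedrooms, City, ListDate, ListingID, Price, ZipCode} covers every attribute.
These are minimal and exhaustive — every other superkey contains one of them.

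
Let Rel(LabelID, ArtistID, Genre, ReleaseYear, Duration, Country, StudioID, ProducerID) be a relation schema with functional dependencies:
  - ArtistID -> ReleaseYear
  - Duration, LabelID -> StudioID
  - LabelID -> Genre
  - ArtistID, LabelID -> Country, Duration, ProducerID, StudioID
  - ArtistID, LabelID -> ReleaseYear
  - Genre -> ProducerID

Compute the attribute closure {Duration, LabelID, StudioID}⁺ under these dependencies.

Start with {Duration, LabelID, StudioID}.
LabelID -> Genre applies; add {Genre} → now {Duration, Genre, LabelID, StudioID}.
Genre -> ProducerID applies; add {ProducerID} → now {Duration, Genre, LabelID, ProducerID, StudioID}.
No further FD applies.

{Duration, Genre, LabelID, ProducerID, StudioID}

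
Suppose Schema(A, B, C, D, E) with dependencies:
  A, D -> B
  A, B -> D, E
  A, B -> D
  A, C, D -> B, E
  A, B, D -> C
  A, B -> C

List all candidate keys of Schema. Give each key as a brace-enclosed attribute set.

Attributes never on any right-hand side: {A} — every candidate key must contain it.
Closure of {A, B} is {A, B, C, D, E}, the whole schema; {A, B} is a candidate key.
Closure of {A, D} is {A, B, C, D, E}, the whole schema; {A, D} is a candidate key.
Any other superkey properly contains one of these, so there are no further candidate keys.

{A, B}, {A, D}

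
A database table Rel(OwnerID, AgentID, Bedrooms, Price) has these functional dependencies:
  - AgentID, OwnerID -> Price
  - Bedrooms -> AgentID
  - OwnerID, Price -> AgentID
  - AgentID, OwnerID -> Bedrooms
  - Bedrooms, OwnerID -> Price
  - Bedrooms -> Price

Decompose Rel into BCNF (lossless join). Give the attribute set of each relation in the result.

Candidate keys of the original relation: {AgentID, OwnerID}, {Bedrooms, OwnerID}, {OwnerID, Price}.
{AgentID, Bedrooms, OwnerID, Price}: {Bedrooms} determines {AgentID, Bedrooms, Price} here but is not a superkey — split on Bedrooms -> AgentID, Price, giving {AgentID, Bedrooms, Price} and {Bedrooms, OwnerID}.
{AgentID, Bedrooms, Price}: every determinant is a superkey — BCNF.
{Bedrooms, OwnerID}: every determinant is a superkey — BCNF.

{AgentID, Bedrooms, Price}; {Bedrooms, OwnerID}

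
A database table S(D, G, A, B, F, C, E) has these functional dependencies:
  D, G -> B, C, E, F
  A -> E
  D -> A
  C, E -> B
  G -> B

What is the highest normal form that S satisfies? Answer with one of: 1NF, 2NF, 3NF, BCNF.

1NF

Candidate key: {D, G}. Prime attributes: {D, G}.
A -> E: {A}⁺ = {A, E}, which is not all of the attributes, so the left side is not a superkey — BCNF is violated.
A -> E determines the non-prime attribute {E} from a non-superkey — 3NF is violated.
{D} is a proper subset of the key {D, G}, and {D}⁺ contains the non-prime attributes {A, E} — a partial dependency, so 2NF is violated.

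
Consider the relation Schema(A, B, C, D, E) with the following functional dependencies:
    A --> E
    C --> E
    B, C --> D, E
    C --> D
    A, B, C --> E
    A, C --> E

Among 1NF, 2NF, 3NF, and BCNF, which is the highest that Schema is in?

1NF

Candidate key: {A, B, C}. Prime attributes: {A, B, C}.
A --> E: {A}⁺ = {A, E}, which is not all of the attributes, so the left side is not a superkey — BCNF is violated.
Because {E} is non-prime and the left side of A --> E is not a superkey, the relation is not in 3NF.
Since {A} ⊂ {A, B, C} and {A}⁺ ⊇ {E} with {E} non-prime, there is a partial dependency; 2NF fails.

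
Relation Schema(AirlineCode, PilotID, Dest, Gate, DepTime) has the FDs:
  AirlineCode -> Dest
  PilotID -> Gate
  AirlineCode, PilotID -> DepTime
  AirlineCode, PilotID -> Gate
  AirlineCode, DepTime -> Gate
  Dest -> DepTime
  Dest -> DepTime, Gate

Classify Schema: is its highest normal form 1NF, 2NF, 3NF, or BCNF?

Candidate key: {AirlineCode, PilotID}. Prime attributes: {AirlineCode, PilotID}.
For AirlineCode -> Dest we have {AirlineCode}⁺ = {AirlineCode, DepTime, Dest, Gate}; {AirlineCode} is not a superkey, so BCNF fails.
AirlineCode -> Dest has non-prime {Dest} on the right and a non-superkey on the left, so 3NF fails.
Since {AirlineCode} ⊂ {AirlineCode, PilotID} and {AirlineCode}⁺ ⊇ {DepTime, Dest, Gate} with {DepTime, Dest, Gate} non-prime, there is a partial dependency; 2NF fails.

1NF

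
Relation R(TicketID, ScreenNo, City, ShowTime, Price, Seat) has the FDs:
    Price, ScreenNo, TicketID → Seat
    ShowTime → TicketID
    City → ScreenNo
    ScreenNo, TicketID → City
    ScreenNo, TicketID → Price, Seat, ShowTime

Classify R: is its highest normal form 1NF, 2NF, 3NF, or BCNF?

Candidate keys: {City, ShowTime}, {City, TicketID}, {ScreenNo, ShowTime}, {ScreenNo, TicketID}. Prime attributes: {City, ScreenNo, ShowTime, TicketID}.
ShowTime → TicketID breaks BCNF: {ShowTime}⁺ = {ShowTime, TicketID}, so {ShowTime} is not a superkey.
But every attribute on its right side ({TicketID}) is prime, and the same holds for every other non-superkey FD, so 3NF still holds.

3NF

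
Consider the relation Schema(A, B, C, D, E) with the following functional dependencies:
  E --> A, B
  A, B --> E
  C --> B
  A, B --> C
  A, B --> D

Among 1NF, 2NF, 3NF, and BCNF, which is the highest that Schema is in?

Candidate keys: {A, B}, {A, C}, {E}. Prime attributes: {A, B, C, E}.
C --> B: {C}⁺ = {B, C}, which is not all of the attributes, so the left side is not a superkey — BCNF is violated.
Since {B} ⊆ prime attributes and every other non-superkey FD also has a prime right side, the schema is in 3NF.

3NF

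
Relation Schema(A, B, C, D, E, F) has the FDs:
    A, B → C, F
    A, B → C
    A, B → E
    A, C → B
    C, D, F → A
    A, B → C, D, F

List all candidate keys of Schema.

{A, B}⁺ = {A, B, C, D, E, F} — all of the relation — so {A, B} is a candidate key.
{A, C}⁺ = {A, B, C, D, E, F} — all of the relation — so {A, C} is a candidate key.
{C, D, F}⁺ = {A, B, C, D, E, F} — all of the relation — so {C, D, F} is a candidate key.
Any other superkey properly contains one of these, so there are no further candidate keys.

{A, B}, {A, C}, {C, D, F}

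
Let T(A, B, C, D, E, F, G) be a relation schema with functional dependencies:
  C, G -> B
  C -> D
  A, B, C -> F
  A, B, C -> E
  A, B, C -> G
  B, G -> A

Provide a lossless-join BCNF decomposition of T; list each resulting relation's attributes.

{A, B, G}; {B, C, E, F, G}; {C, D}

Candidate keys of the original relation: {A, B, C}, {C, G}.
{A, B, C, D, E, F, G}: {C} determines {C, D} here but is not a superkey — split on C -> D, giving {C, D} and {A, B, C, E, F, G}.
{C, D} has no BCNF violation.
{A, B, C, E, F, G}: {B, G} determines {A, B, G} here but is not a superkey — split on B, G -> A, giving {A, B, G} and {B, C, E, F, G}.
{A, B, G} has no BCNF violation.
{B, C, E, F, G} has no BCNF violation.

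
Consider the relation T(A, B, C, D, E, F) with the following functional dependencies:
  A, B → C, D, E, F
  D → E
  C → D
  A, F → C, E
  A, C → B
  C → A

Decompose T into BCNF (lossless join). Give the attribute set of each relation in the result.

{A, B, C, D, F}; {D, E}

Candidate keys of the original relation: {A, B}, {A, F}, {C}.
In {A, B, C, D, E, F}, {D} is not a superkey ({D}⁺ restricted to this set is {D, E}), so split on D → E into {D, E} and {A, B, C, D, F}.
{D, E}: every determinant is a superkey — BCNF.
{A, B, C, D, F}: every determinant is a superkey — BCNF.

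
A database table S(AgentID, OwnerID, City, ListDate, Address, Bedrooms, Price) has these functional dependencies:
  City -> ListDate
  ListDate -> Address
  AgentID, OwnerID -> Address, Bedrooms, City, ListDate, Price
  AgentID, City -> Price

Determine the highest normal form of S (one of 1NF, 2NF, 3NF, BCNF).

Candidate key: {AgentID, OwnerID}. Prime attributes: {AgentID, OwnerID}.
City -> ListDate breaks BCNF: {City}⁺ = {Address, City, ListDate}, so {City} is not a superkey.
City -> ListDate has non-prime {ListDate} on the right and a non-superkey on the left, so 3NF fails.
No proper subset of a key has a non-prime attribute in its closure, so there is no partial dependency; 2NF holds.

2NF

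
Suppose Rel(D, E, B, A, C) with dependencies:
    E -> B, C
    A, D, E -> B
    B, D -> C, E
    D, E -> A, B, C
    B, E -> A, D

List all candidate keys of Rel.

{B, D}, {E}

{E} is a candidate key since {E}⁺ = {A, B, C, D, E} covers every attribute.
{B, D} is a candidate key since {B, D}⁺ = {A, B, C, D, E} covers every attribute.
Any other superkey properly contains one of these, so there are no further candidate keys.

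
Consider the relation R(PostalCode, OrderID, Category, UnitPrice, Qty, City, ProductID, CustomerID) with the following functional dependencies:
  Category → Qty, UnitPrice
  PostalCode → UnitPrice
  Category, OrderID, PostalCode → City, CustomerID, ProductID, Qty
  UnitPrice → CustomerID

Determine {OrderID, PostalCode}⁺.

Start with {OrderID, PostalCode}.
PostalCode → UnitPrice applies; add {UnitPrice} → now {OrderID, PostalCode, UnitPrice}.
UnitPrice → CustomerID applies; add {CustomerID} → now {CustomerID, OrderID, PostalCode, UnitPrice}.
No further FD applies.

{CustomerID, OrderID, PostalCode, UnitPrice}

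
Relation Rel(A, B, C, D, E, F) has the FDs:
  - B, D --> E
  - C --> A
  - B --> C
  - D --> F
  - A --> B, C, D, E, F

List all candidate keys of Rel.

{A}⁺ = {A, B, C, D, E, F}, which is every attribute, so {A} is a candidate key.
{B}⁺ = {A, B, C, D, E, F}, which is every attribute, so {B} is a candidate key.
{C}⁺ = {A, B, C, D, E, F}, which is every attribute, so {C} is a candidate key.
No proper subset of any of these is a key, and no other minimal superkey exists.

{A}, {B}, {C}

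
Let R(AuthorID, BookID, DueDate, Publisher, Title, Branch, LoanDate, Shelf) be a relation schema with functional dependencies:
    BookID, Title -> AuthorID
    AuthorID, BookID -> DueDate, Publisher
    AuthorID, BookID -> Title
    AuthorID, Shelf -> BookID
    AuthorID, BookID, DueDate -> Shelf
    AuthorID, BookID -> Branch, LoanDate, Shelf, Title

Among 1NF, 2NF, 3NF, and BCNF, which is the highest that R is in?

Candidate keys: {AuthorID, BookID}, {AuthorID, Shelf}, {BookID, Title}. Prime attributes: {AuthorID, BookID, Shelf, Title}.
Each dependency's left side is a superkey — BCNF holds.

BCNF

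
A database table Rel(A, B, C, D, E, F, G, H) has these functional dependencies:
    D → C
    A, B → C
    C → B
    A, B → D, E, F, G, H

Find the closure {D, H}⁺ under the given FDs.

{B, C, D, H}

Start with {D, H}.
D → C applies; add {C} → now {C, D, H}.
C → B applies; add {B} → now {B, C, D, H}.
No further FD applies.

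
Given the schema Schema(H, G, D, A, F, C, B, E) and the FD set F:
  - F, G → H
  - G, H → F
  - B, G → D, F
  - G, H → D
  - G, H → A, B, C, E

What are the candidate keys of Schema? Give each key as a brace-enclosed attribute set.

{G} never appears on the right of any FD, so every key must include it.
{B, G}⁺ = {A, B, C, D, E, F, G, H} — all of the relation — so {B, G} is a candidate key.
{F, G}⁺ = {A, B, C, D, E, F, G, H} — all of the relation — so {F, G} is a candidate key.
{G, H}⁺ = {A, B, C, D, E, F, G, H} — all of the relation — so {G, H} is a candidate key.
No proper subset of any of these is a key, and no other minimal superkey exists.

{B, G}, {F, G}, {G, H}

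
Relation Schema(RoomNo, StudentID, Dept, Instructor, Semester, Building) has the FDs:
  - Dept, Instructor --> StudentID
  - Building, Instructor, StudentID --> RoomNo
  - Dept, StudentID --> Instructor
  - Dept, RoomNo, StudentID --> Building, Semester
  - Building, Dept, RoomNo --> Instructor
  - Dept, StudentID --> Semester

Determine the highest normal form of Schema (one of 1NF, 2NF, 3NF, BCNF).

1NF

Candidate keys: {Building, Dept, Instructor}, {Building, Dept, RoomNo}, {Building, Dept, StudentID}, {Dept, Instructor, RoomNo}, {Dept, RoomNo, StudentID}. Prime attributes: {Building, Dept, Instructor, RoomNo, StudentID}.
Dept, Instructor --> StudentID breaks BCNF: {Dept, Instructor}⁺ = {Dept, Instructor, Semester, StudentID}, so {Dept, Instructor} is not a superkey.
Dept, StudentID --> Semester determines the non-prime attribute {Semester} from a non-superkey — 3NF is violated.
Since {Dept, Instructor} ⊂ {Building, Dept, Instructor} and {Dept, Instructor}⁺ ⊇ {Semester} with {Semester} non-prime, there is a partial dependency; 2NF fails.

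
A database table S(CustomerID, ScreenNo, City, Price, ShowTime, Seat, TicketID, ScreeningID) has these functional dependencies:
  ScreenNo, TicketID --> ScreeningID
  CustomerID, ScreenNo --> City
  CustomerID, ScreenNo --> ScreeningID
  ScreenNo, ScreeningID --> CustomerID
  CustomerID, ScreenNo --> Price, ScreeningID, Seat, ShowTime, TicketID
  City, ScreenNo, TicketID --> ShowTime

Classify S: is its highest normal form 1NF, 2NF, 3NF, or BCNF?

Candidate keys: {CustomerID, ScreenNo}, {ScreenNo, ScreeningID}, {ScreenNo, TicketID}. Prime attributes: {CustomerID, ScreenNo, ScreeningID, TicketID}.
Each dependency's left side is a superkey — BCNF holds.

BCNF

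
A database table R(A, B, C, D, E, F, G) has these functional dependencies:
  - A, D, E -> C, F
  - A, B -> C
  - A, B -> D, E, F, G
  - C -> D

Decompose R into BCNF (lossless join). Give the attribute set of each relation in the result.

{A, B, D, E, G}; {A, C, E, F}; {C, D}

Candidate key of the original relation: {A, B}.
In {A, B, C, D, E, F, G}, {A, D, E} is not a superkey ({A, D, E}⁺ restricted to this set is {A, C, D, E, F}), so split on A, D, E -> C, F into {A, C, D, E, F} and {A, B, D, E, G}.
In {A, C, D, E, F}, {C} is not a superkey ({C}⁺ restricted to this set is {C, D}), so split on C -> D into {C, D} and {A, C, E, F}.
{C, D}: every determinant is a superkey — BCNF.
{A, C, E, F}: every determinant is a superkey — BCNF.
{A, B, D, E, G}: every determinant is a superkey — BCNF.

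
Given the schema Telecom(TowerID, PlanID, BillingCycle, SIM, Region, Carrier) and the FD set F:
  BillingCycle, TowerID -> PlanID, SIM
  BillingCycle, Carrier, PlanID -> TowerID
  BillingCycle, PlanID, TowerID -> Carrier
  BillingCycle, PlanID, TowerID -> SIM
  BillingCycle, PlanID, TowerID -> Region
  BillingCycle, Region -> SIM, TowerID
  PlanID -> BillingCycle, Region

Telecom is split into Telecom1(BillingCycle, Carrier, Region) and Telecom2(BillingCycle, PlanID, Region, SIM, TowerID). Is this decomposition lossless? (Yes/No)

Yes

The shared attributes are {BillingCycle, Region} and {BillingCycle, Region}⁺ = {BillingCycle, Carrier, PlanID, Region, SIM, TowerID}.
Since Telecom1 ⊆ {BillingCycle, Carrier, PlanID, Region, SIM, TowerID}, the intersection is a superkey of Telecom1; the decomposition is lossless.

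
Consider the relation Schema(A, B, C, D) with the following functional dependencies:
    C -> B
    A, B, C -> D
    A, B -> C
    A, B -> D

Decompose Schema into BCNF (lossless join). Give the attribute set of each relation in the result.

Candidate keys of the original relation: {A, B}, {A, C}.
{A, B, C, D}: {C} determines {B, C} here but is not a superkey — split on C -> B, giving {B, C} and {A, C, D}.
{B, C}: every determinant is a superkey — BCNF.
{A, C, D}: every determinant is a superkey — BCNF.

{A, C, D}; {B, C}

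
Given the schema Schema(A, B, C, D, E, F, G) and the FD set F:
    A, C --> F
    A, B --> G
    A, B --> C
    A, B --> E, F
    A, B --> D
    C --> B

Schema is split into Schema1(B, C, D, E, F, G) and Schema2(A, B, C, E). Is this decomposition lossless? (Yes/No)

Schema1 ∩ Schema2 = {B, C, E}; its closure under F is {B, C, E}.
The closure covers neither Schema1 nor Schema2 entirely; the join is not lossless.

No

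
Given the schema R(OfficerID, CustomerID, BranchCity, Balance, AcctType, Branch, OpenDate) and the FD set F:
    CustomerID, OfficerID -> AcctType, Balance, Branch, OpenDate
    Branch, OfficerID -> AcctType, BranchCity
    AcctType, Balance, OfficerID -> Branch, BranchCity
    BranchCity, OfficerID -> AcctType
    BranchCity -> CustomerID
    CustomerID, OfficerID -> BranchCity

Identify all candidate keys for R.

{AcctType, Balance, OfficerID}, {Branch, OfficerID}, {BranchCity, OfficerID}, {CustomerID, OfficerID}

No FD produces {OfficerID}, so it must be in every candidate key.
{Branch, OfficerID} is a candidate key since {Branch, OfficerID}⁺ = {AcctType, Balance, Branch, BranchCity, CustomerID, OfficerID, OpenDate} covers every attribute.
{BranchCity, OfficerID} is a candidate key since {BranchCity, OfficerID}⁺ = {AcctType, Balance, Branch, BranchCity, CustomerID, OfficerID, OpenDate} covers every attribute.
{CustomerID, OfficerID} is a candidate key since {CustomerID, OfficerID}⁺ = {AcctType, Balance, Branch, BranchCity, CustomerID, OfficerID, OpenDate} covers every attribute.
{AcctType, Balance, OfficerID} is a candidate key since {AcctType, Balance, OfficerID}⁺ = {AcctType, Balance, Branch, BranchCity, CustomerID, OfficerID, OpenDate} covers every attribute.
No proper subset of any of these is a key, and no other minimal superkey exists.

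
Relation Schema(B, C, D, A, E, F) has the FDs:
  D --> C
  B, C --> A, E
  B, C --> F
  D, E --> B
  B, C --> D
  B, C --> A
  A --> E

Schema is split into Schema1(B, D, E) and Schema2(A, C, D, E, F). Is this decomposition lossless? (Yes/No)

Schema1 ∩ Schema2 = {D, E}; its closure under F is {A, B, C, D, E, F}.
Schema1 is contained in that closure, so Schema1 ∩ Schema2 --> Schema1 holds and the join is lossless.

Yes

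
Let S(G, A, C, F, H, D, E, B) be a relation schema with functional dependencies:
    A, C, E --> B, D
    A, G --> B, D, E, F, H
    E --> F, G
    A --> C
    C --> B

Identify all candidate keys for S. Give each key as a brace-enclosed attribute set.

{A, E}, {A, G}

{A} never appears on the right of any FD, so every key must include it.
{A, E}⁺ = {A, B, C, D, E, F, G, H}, which is every attribute, so {A, E} is a candidate key.
{A, G}⁺ = {A, B, C, D, E, F, G, H}, which is every attribute, so {A, G} is a candidate key.
No proper subset of any of these is a key, and no other minimal superkey exists.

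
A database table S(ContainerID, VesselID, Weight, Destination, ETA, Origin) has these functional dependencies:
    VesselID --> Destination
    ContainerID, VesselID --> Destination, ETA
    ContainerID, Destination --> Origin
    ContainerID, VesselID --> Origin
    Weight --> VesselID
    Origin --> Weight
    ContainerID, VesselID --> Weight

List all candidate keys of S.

Attributes never on any right-hand side: {ContainerID} — every candidate key must contain it.
{ContainerID, Destination}⁺ = {ContainerID, Destination, ETA, Origin, VesselID, Weight}, which is every attribute, so {ContainerID, Destination} is a candidate key.
{ContainerID, Origin}⁺ = {ContainerID, Destination, ETA, Origin, VesselID, Weight}, which is every attribute, so {ContainerID, Origin} is a candidate key.
{ContainerID, VesselID}⁺ = {ContainerID, Destination, ETA, Origin, VesselID, Weight}, which is every attribute, so {ContainerID, VesselID} is a candidate key.
{ContainerID, Weight}⁺ = {ContainerID, Destination, ETA, Origin, VesselID, Weight}, which is every attribute, so {ContainerID, Weight} is a candidate key.
No proper subset of any of these is a key, and no other minimal superkey exists.

{ContainerID, Destination}, {ContainerID, Origin}, {ContainerID, VesselID}, {ContainerID, Weight}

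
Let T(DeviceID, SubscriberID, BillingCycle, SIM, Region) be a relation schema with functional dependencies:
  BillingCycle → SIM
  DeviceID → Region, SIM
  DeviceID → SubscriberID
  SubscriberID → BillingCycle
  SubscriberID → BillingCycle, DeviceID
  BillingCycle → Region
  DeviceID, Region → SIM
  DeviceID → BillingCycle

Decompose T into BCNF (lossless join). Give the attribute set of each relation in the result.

{BillingCycle, DeviceID, SubscriberID}; {BillingCycle, Region, SIM}

Candidate keys of the original relation: {DeviceID}, {SubscriberID}.
In {BillingCycle, DeviceID, Region, SIM, SubscriberID}, {BillingCycle} is not a superkey ({BillingCycle}⁺ restricted to this set is {BillingCycle, Region, SIM}), so split on BillingCycle → Region, SIM into {BillingCycle, Region, SIM} and {BillingCycle, DeviceID, SubscriberID}.
{BillingCycle, Region, SIM}: every determinant is a superkey — BCNF.
{BillingCycle, DeviceID, SubscriberID}: every determinant is a superkey — BCNF.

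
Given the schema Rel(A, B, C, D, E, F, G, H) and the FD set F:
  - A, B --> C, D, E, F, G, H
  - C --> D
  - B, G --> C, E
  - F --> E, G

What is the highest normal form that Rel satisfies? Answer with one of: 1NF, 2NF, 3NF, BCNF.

2NF

Candidate key: {A, B}. Prime attributes: {A, B}.
C --> D breaks BCNF: {C}⁺ = {C, D}, so {C} is not a superkey.
C --> D has non-prime {D} on the right and a non-superkey on the left, so 3NF fails.
No non-prime attribute depends on a proper subset of any candidate key, so 2NF holds.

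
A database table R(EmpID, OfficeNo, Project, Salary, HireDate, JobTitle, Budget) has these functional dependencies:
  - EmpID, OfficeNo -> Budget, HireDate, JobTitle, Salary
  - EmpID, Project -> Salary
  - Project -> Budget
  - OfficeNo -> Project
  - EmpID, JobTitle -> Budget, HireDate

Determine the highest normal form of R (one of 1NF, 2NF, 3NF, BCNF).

Candidate key: {EmpID, OfficeNo}. Prime attributes: {EmpID, OfficeNo}.
EmpID, Project -> Salary breaks BCNF: {EmpID, Project}⁺ = {Budget, EmpID, Project, Salary}, so {EmpID, Project} is not a superkey.
EmpID, Project -> Salary has non-prime {Salary} on the right and a non-superkey on the left, so 3NF fails.
Since {OfficeNo} ⊂ {EmpID, OfficeNo} and {OfficeNo}⁺ ⊇ {Budget, Project} with {Budget, Project} non-prime, there is a partial dependency; 2NF fails.

1NF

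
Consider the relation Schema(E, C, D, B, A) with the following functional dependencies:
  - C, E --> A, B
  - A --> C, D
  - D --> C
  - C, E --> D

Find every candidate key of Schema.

{A, E}, {C, E}, {D, E}

Attributes never on any right-hand side: {E} — every candidate key must contain it.
Closure of {A, E} is {A, B, C, D, E}, the whole schema; {A, E} is a candidate key.
Closure of {C, E} is {A, B, C, D, E}, the whole schema; {C, E} is a candidate key.
Closure of {D, E} is {A, B, C, D, E}, the whole schema; {D, E} is a candidate key.
No proper subset of any of these is a key, and no other minimal superkey exists.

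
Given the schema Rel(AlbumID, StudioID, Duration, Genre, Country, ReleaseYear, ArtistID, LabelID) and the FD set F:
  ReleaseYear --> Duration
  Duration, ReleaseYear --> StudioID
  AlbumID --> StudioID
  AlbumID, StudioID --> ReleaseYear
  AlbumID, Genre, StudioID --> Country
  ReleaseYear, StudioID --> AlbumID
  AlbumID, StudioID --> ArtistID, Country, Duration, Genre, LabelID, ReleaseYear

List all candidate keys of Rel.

{AlbumID}, {ReleaseYear}

{AlbumID} is a candidate key since {AlbumID}⁺ = {AlbumID, ArtistID, Country, Duration, Genre, LabelID, ReleaseYear, StudioID} covers every attribute.
{ReleaseYear} is a candidate key since {ReleaseYear}⁺ = {AlbumID, ArtistID, Country, Duration, Genre, LabelID, ReleaseYear, StudioID} covers every attribute.
These are minimal and exhaustive — every other superkey contains one of them.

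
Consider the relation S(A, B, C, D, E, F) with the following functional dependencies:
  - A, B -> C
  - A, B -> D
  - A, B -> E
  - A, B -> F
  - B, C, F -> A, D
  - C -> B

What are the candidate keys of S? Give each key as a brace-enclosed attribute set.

{A, B}⁺ = {A, B, C, D, E, F} — all of the relation — so {A, B} is a candidate key.
{A, C}⁺ = {A, B, C, D, E, F} — all of the relation — so {A, C} is a candidate key.
{C, F}⁺ = {A, B, C, D, E, F} — all of the relation — so {C, F} is a candidate key.
Any other superkey properly contains one of these, so there are no further candidate keys.

{A, B}, {A, C}, {C, F}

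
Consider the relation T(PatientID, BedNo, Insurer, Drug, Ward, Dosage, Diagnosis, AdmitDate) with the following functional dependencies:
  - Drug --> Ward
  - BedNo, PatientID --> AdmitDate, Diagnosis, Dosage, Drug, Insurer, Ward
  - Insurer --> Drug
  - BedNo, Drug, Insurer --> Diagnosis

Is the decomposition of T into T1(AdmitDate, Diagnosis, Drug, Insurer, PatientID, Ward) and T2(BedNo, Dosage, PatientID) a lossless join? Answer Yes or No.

No

Common attributes: {PatientID}; their closure is {PatientID}.
T1 ⊄ {PatientID} and T2 ⊄ {PatientID}, so the split is lossy.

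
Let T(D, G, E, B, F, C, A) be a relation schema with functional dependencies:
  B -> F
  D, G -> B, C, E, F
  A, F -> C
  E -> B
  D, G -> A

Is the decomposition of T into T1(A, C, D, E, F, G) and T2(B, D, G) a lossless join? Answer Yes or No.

The shared attributes are {D, G} and {D, G}⁺ = {A, B, C, D, E, F, G}.
This includes all of T1, so the common attributes are a superkey of T1 — the join is lossless.

Yes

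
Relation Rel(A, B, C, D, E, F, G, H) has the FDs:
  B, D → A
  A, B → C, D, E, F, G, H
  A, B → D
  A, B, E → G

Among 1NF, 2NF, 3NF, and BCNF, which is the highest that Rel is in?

BCNF

Candidate keys: {A, B}, {B, D}. Prime attributes: {A, B, D}.
The left-hand side of every FD is a superkey, so BCNF is satisfied.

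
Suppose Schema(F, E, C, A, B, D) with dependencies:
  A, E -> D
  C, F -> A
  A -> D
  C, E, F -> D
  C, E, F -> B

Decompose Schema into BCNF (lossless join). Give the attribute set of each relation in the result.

{A, C, F}; {A, D}; {A, E}; {B, C, E, F}

Candidate key of the original relation: {C, E, F}.
In {A, B, C, D, E, F}, {A, E} is not a superkey ({A, E}⁺ restricted to this set is {A, D, E}), so split on A, E -> D into {A, D, E} and {A, B, C, E, F}.
In {A, D, E}, {A} is not a superkey ({A}⁺ restricted to this set is {A, D}), so split on A -> D into {A, D} and {A, E}.
{A, D} is in BCNF.
{A, E} is in BCNF.
In {A, B, C, E, F}, {C, F} is not a superkey ({C, F}⁺ restricted to this set is {A, C, F}), so split on C, F -> A into {A, C, F} and {B, C, E, F}.
{A, C, F} is in BCNF.
{B, C, E, F} is in BCNF.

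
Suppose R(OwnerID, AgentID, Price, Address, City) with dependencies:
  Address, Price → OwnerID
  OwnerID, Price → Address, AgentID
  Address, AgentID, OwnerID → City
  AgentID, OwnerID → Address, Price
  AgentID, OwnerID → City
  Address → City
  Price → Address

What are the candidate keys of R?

{AgentID, OwnerID}, {Price}

Closure of {Price} is {Address, AgentID, City, OwnerID, Price}, the whole schema; {Price} is a candidate key.
Closure of {AgentID, OwnerID} is {Address, AgentID, City, OwnerID, Price}, the whole schema; {AgentID, OwnerID} is a candidate key.
Any other superkey properly contains one of these, so there are no further candidate keys.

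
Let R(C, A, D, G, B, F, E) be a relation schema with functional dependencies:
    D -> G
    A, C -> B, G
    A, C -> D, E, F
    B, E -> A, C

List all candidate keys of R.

{A, C}⁺ = {A, B, C, D, E, F, G}, which is every attribute, so {A, C} is a candidate key.
{B, E}⁺ = {A, B, C, D, E, F, G}, which is every attribute, so {B, E} is a candidate key.
Any other superkey properly contains one of these, so there are no further candidate keys.

{A, C}, {B, E}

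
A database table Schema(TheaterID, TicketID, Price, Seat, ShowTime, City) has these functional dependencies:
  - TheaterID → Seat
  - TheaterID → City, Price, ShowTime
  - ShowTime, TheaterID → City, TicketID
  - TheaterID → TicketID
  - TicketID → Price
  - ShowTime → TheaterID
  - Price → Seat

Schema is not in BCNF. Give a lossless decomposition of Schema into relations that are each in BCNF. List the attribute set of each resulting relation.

Candidate keys of the original relation: {ShowTime}, {TheaterID}.
In {City, Price, Seat, ShowTime, TheaterID, TicketID}, {TicketID} is not a superkey ({TicketID}⁺ restricted to this set is {Price, Seat, TicketID}), so split on TicketID → Price, Seat into {Price, Seat, TicketID} and {City, ShowTime, TheaterID, TicketID}.
In {Price, Seat, TicketID}, {Price} is not a superkey ({Price}⁺ restricted to this set is {Price, Seat}), so split on Price → Seat into {Price, Seat} and {Price, TicketID}.
{Price, Seat}: every determinant is a superkey — BCNF.
{Price, TicketID}: every determinant is a superkey — BCNF.
{City, ShowTime, TheaterID, TicketID}: every determinant is a superkey — BCNF.

{City, ShowTime, TheaterID, TicketID}; {Price, Seat}; {Price, TicketID}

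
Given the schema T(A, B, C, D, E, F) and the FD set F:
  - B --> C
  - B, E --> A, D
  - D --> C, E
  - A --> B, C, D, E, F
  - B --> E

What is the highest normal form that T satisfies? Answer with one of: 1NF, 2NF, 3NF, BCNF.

Candidate keys: {A}, {B}. Prime attributes: {A, B}.
For D --> C, E we have {D}⁺ = {C, D, E}; {D} is not a superkey, so BCNF fails.
Because {C, E} are non-prime and the left side of D --> C, E is not a superkey, the relation is not in 3NF.
With only single-attribute keys there can be no partial dependency, so 2NF holds.

2NF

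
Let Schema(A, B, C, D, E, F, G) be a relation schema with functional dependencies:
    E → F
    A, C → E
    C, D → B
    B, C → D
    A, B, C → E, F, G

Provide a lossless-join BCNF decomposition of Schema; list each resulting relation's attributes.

Candidate keys of the original relation: {A, B, C}, {A, C, D}.
In {A, B, C, D, E, F, G}, {E} is not a superkey ({E}⁺ restricted to this set is {E, F}), so split on E → F into {E, F} and {A, B, C, D, E, G}.
{E, F} is in BCNF.
In {A, B, C, D, E, G}, {A, C} is not a superkey ({A, C}⁺ restricted to this set is {A, C, E}), so split on A, C → E into {A, C, E} and {A, B, C, D, G}.
{A, C, E} is in BCNF.
In {A, B, C, D, G}, {C, D} is not a superkey ({C, D}⁺ restricted to this set is {B, C, D}), so split on C, D → B into {B, C, D} and {A, C, D, G}.
{B, C, D} is in BCNF.
{A, C, D, G} is in BCNF.

{A, C, D, G}; {A, C, E}; {B, C, D}; {E, F}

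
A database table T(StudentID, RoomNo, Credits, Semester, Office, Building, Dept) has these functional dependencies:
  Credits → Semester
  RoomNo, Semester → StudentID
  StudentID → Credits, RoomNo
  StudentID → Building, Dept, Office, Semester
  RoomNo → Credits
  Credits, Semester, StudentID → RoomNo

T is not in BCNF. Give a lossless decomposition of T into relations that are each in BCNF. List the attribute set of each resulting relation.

Candidate keys of the original relation: {RoomNo}, {StudentID}.
Within {Building, Credits, Dept, Office, RoomNo, Semester, StudentID}: {Credits}⁺ ∩ {Building, Credits, Dept, Office, RoomNo, Semester, StudentID} = {Credits, Semester}, not the whole set, so Credits → Semester violates BCNF; decompose into {Credits, Semester} and {Building, Credits, Dept, Office, RoomNo, StudentID}.
{Credits, Semester} has no BCNF violation.
{Building, Credits, Dept, Office, RoomNo, StudentID} has no BCNF violation.

{Building, Credits, Dept, Office, RoomNo, StudentID}; {Credits, Semester}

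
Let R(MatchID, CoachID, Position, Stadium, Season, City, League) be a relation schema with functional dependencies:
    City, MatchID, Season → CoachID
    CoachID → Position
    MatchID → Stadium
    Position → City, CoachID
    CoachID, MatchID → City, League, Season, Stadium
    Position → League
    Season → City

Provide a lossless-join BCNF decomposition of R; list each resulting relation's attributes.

Candidate keys of the original relation: {CoachID, MatchID}, {MatchID, Position}, {MatchID, Season}.
Within {City, CoachID, League, MatchID, Position, Season, Stadium}: {CoachID}⁺ ∩ {City, CoachID, League, MatchID, Position, Season, Stadium} = {City, CoachID, League, Position}, not the whole set, so CoachID → City, League, Position violates BCNF; decompose into {City, CoachID, League, Position} and {CoachID, MatchID, Season, Stadium}.
{City, CoachID, League, Position}: every determinant is a superkey — BCNF.
Within {CoachID, MatchID, Season, Stadium}: {MatchID}⁺ ∩ {CoachID, MatchID, Season, Stadium} = {MatchID, Stadium}, not the whole set, so MatchID → Stadium violates BCNF; decompose into {MatchID, Stadium} and {CoachID, MatchID, Season}.
{MatchID, Stadium}: every determinant is a superkey — BCNF.
{CoachID, MatchID, Season}: every determinant is a superkey — BCNF.

{City, CoachID, League, Position}; {CoachID, MatchID, Season}; {MatchID, Stadium}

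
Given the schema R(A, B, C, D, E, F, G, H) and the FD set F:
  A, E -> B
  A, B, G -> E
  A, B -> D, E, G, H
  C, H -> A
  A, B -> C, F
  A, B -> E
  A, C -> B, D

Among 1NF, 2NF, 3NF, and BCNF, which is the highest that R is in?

BCNF

Candidate keys: {A, B}, {A, C}, {A, E}, {C, H}. Prime attributes: {A, B, C, E, H}.
Each dependency's left side is a superkey — BCNF holds.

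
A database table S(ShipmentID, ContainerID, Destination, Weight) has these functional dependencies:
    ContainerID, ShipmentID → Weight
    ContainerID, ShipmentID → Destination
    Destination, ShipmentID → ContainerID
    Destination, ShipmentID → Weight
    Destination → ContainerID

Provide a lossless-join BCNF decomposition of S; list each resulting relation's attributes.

Candidate keys of the original relation: {ContainerID, ShipmentID}, {Destination, ShipmentID}.
{ContainerID, Destination, ShipmentID, Weight}: {Destination} determines {ContainerID, Destination} here but is not a superkey — split on Destination → ContainerID, giving {ContainerID, Destination} and {Destination, ShipmentID, Weight}.
{ContainerID, Destination} has no BCNF violation.
{Destination, ShipmentID, Weight} has no BCNF violation.

{ContainerID, Destination}; {Destination, ShipmentID, Weight}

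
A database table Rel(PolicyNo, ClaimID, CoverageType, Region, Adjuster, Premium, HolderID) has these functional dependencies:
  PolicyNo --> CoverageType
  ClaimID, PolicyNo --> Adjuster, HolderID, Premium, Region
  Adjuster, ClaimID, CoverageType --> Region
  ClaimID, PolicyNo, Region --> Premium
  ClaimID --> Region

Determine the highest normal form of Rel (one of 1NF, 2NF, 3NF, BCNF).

Candidate key: {ClaimID, PolicyNo}. Prime attributes: {ClaimID, PolicyNo}.
For PolicyNo --> CoverageType we have {PolicyNo}⁺ = {CoverageType, PolicyNo}; {PolicyNo} is not a superkey, so BCNF fails.
PolicyNo --> CoverageType has non-prime {CoverageType} on the right and a non-superkey on the left, so 3NF fails.
Since {ClaimID} ⊂ {ClaimID, PolicyNo} and {ClaimID}⁺ ⊇ {Region} with {Region} non-prime, there is a partial dependency; 2NF fails.

1NF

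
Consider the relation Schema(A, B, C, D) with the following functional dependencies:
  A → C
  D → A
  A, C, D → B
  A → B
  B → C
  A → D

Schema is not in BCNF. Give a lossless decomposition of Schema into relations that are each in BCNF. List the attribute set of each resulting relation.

Candidate keys of the original relation: {A}, {D}.
{A, B, C, D}: {B} determines {B, C} here but is not a superkey — split on B → C, giving {B, C} and {A, B, D}.
{B, C} is in BCNF.
{A, B, D} is in BCNF.

{A, B, D}; {B, C}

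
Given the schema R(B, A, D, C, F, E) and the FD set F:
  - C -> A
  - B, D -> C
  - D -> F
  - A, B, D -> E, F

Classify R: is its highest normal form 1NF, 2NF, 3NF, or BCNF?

1NF

Candidate key: {B, D}. Prime attributes: {B, D}.
C -> A: {C}⁺ = {A, C}, which is not all of the attributes, so the left side is not a superkey — BCNF is violated.
C -> A has non-prime {A} on the right and a non-superkey on the left, so 3NF fails.
Since {D} ⊂ {B, D} and {D}⁺ ⊇ {F} with {F} non-prime, there is a partial dependency; 2NF fails.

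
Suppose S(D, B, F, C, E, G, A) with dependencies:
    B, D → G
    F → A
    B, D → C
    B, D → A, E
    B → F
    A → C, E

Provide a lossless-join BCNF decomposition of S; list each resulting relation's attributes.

{A, C, E}; {A, F}; {B, D, G}; {B, F}

Candidate key of the original relation: {B, D}.
{A, B, C, D, E, F, G}: {F} determines {A, C, E, F} here but is not a superkey — split on F → A, C, E, giving {A, C, E, F} and {B, D, F, G}.
{A, C, E, F}: {A} determines {A, C, E} here but is not a superkey — split on A → C, E, giving {A, C, E} and {A, F}.
{A, C, E}: every determinant is a superkey — BCNF.
{A, F}: every determinant is a superkey — BCNF.
{B, D, F, G}: {B} determines {B, F} here but is not a superkey — split on B → F, giving {B, F} and {B, D, G}.
{B, F}: every determinant is a superkey — BCNF.
{B, D, G}: every determinant is a superkey — BCNF.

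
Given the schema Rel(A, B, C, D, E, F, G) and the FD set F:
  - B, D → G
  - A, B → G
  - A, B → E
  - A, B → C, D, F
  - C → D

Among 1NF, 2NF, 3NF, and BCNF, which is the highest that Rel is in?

Candidate key: {A, B}. Prime attributes: {A, B}.
For B, D → G we have {B, D}⁺ = {B, D, G}; {B, D} is not a superkey, so BCNF fails.
B, D → G has non-prime {G} on the right and a non-superkey on the left, so 3NF fails.
No proper subset of a key has a non-prime attribute in its closure, so there is no partial dependency; 2NF holds.

2NF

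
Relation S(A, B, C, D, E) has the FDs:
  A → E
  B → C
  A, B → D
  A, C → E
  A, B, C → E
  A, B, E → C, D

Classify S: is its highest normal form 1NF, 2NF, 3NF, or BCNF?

Candidate key: {A, B}. Prime attributes: {A, B}.
For A → E we have {A}⁺ = {A, E}; {A} is not a superkey, so BCNF fails.
Because {E} is non-prime and the left side of A → E is not a superkey, the relation is not in 3NF.
Since {A} ⊂ {A, B} and {A}⁺ ⊇ {E} with {E} non-prime, there is a partial dependency; 2NF fails.

1NF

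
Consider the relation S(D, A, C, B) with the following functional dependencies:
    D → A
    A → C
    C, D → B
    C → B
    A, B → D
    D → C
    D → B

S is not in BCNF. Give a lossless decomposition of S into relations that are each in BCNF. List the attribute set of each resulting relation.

Candidate keys of the original relation: {A}, {D}.
In {A, B, C, D}, {C} is not a superkey ({C}⁺ restricted to this set is {B, C}), so split on C → B into {B, C} and {A, C, D}.
{B, C}: every determinant is a superkey — BCNF.
{A, C, D}: every determinant is a superkey — BCNF.

{A, C, D}; {B, C}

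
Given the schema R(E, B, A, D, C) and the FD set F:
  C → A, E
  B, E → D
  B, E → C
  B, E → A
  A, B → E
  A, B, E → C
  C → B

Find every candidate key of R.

{C}⁺ = {A, B, C, D, E}, which is every attribute, so {C} is a candidate key.
{A, B}⁺ = {A, B, C, D, E}, which is every attribute, so {A, B} is a candidate key.
{B, E}⁺ = {A, B, C, D, E}, which is every attribute, so {B, E} is a candidate key.
No proper subset of any of these is a key, and no other minimal superkey exists.

{A, B}, {B, E}, {C}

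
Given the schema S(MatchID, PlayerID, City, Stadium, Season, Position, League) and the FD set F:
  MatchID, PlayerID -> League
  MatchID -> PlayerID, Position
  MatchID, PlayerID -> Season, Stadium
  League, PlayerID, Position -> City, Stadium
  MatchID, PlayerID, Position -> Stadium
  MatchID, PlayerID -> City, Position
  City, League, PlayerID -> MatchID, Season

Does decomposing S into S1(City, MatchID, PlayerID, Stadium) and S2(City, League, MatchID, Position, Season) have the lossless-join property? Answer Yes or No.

The shared attributes are {City, MatchID} and {City, MatchID}⁺ = {City, League, MatchID, PlayerID, Position, Season, Stadium}.
S1 is contained in that closure, so S1 ∩ S2 -> S1 holds and the join is lossless.

Yes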